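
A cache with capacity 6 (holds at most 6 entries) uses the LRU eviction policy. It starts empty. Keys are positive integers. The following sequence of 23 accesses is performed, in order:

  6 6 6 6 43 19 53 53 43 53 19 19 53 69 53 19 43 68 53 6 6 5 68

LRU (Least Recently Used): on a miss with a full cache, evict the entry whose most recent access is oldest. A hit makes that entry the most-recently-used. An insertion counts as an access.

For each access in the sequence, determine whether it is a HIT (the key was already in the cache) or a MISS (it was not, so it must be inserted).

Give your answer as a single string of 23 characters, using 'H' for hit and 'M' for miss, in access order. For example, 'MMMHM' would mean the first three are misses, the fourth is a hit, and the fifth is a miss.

LRU simulation (capacity=6):
  1. access 6: MISS. Cache (LRU->MRU): [6]
  2. access 6: HIT. Cache (LRU->MRU): [6]
  3. access 6: HIT. Cache (LRU->MRU): [6]
  4. access 6: HIT. Cache (LRU->MRU): [6]
  5. access 43: MISS. Cache (LRU->MRU): [6 43]
  6. access 19: MISS. Cache (LRU->MRU): [6 43 19]
  7. access 53: MISS. Cache (LRU->MRU): [6 43 19 53]
  8. access 53: HIT. Cache (LRU->MRU): [6 43 19 53]
  9. access 43: HIT. Cache (LRU->MRU): [6 19 53 43]
  10. access 53: HIT. Cache (LRU->MRU): [6 19 43 53]
  11. access 19: HIT. Cache (LRU->MRU): [6 43 53 19]
  12. access 19: HIT. Cache (LRU->MRU): [6 43 53 19]
  13. access 53: HIT. Cache (LRU->MRU): [6 43 19 53]
  14. access 69: MISS. Cache (LRU->MRU): [6 43 19 53 69]
  15. access 53: HIT. Cache (LRU->MRU): [6 43 19 69 53]
  16. access 19: HIT. Cache (LRU->MRU): [6 43 69 53 19]
  17. access 43: HIT. Cache (LRU->MRU): [6 69 53 19 43]
  18. access 68: MISS. Cache (LRU->MRU): [6 69 53 19 43 68]
  19. access 53: HIT. Cache (LRU->MRU): [6 69 19 43 68 53]
  20. access 6: HIT. Cache (LRU->MRU): [69 19 43 68 53 6]
  21. access 6: HIT. Cache (LRU->MRU): [69 19 43 68 53 6]
  22. access 5: MISS, evict 69. Cache (LRU->MRU): [19 43 68 53 6 5]
  23. access 68: HIT. Cache (LRU->MRU): [19 43 53 6 5 68]
Total: 16 hits, 7 misses, 1 evictions

Answer: MHHHMMMHHHHHHMHHHMHHHMH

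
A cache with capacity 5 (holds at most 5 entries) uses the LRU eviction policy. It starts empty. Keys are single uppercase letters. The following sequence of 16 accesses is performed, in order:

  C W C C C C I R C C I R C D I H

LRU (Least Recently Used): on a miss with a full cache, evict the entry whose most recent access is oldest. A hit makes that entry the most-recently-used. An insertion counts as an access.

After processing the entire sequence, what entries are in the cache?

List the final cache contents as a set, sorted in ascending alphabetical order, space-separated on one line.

Answer: C D H I R

Derivation:
LRU simulation (capacity=5):
  1. access C: MISS. Cache (LRU->MRU): [C]
  2. access W: MISS. Cache (LRU->MRU): [C W]
  3. access C: HIT. Cache (LRU->MRU): [W C]
  4. access C: HIT. Cache (LRU->MRU): [W C]
  5. access C: HIT. Cache (LRU->MRU): [W C]
  6. access C: HIT. Cache (LRU->MRU): [W C]
  7. access I: MISS. Cache (LRU->MRU): [W C I]
  8. access R: MISS. Cache (LRU->MRU): [W C I R]
  9. access C: HIT. Cache (LRU->MRU): [W I R C]
  10. access C: HIT. Cache (LRU->MRU): [W I R C]
  11. access I: HIT. Cache (LRU->MRU): [W R C I]
  12. access R: HIT. Cache (LRU->MRU): [W C I R]
  13. access C: HIT. Cache (LRU->MRU): [W I R C]
  14. access D: MISS. Cache (LRU->MRU): [W I R C D]
  15. access I: HIT. Cache (LRU->MRU): [W R C D I]
  16. access H: MISS, evict W. Cache (LRU->MRU): [R C D I H]
Total: 10 hits, 6 misses, 1 evictions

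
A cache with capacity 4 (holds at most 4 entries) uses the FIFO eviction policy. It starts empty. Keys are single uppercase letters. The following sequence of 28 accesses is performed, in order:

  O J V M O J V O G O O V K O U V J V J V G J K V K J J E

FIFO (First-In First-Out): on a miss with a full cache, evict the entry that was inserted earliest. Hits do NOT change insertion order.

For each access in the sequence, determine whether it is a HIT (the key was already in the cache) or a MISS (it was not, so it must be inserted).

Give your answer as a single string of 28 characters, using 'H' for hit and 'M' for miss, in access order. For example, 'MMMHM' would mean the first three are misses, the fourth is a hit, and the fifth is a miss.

FIFO simulation (capacity=4):
  1. access O: MISS. Cache (old->new): [O]
  2. access J: MISS. Cache (old->new): [O J]
  3. access V: MISS. Cache (old->new): [O J V]
  4. access M: MISS. Cache (old->new): [O J V M]
  5. access O: HIT. Cache (old->new): [O J V M]
  6. access J: HIT. Cache (old->new): [O J V M]
  7. access V: HIT. Cache (old->new): [O J V M]
  8. access O: HIT. Cache (old->new): [O J V M]
  9. access G: MISS, evict O. Cache (old->new): [J V M G]
  10. access O: MISS, evict J. Cache (old->new): [V M G O]
  11. access O: HIT. Cache (old->new): [V M G O]
  12. access V: HIT. Cache (old->new): [V M G O]
  13. access K: MISS, evict V. Cache (old->new): [M G O K]
  14. access O: HIT. Cache (old->new): [M G O K]
  15. access U: MISS, evict M. Cache (old->new): [G O K U]
  16. access V: MISS, evict G. Cache (old->new): [O K U V]
  17. access J: MISS, evict O. Cache (old->new): [K U V J]
  18. access V: HIT. Cache (old->new): [K U V J]
  19. access J: HIT. Cache (old->new): [K U V J]
  20. access V: HIT. Cache (old->new): [K U V J]
  21. access G: MISS, evict K. Cache (old->new): [U V J G]
  22. access J: HIT. Cache (old->new): [U V J G]
  23. access K: MISS, evict U. Cache (old->new): [V J G K]
  24. access V: HIT. Cache (old->new): [V J G K]
  25. access K: HIT. Cache (old->new): [V J G K]
  26. access J: HIT. Cache (old->new): [V J G K]
  27. access J: HIT. Cache (old->new): [V J G K]
  28. access E: MISS, evict V. Cache (old->new): [J G K E]
Total: 15 hits, 13 misses, 9 evictions

Answer: MMMMHHHHMMHHMHMMMHHHMHMHHHHM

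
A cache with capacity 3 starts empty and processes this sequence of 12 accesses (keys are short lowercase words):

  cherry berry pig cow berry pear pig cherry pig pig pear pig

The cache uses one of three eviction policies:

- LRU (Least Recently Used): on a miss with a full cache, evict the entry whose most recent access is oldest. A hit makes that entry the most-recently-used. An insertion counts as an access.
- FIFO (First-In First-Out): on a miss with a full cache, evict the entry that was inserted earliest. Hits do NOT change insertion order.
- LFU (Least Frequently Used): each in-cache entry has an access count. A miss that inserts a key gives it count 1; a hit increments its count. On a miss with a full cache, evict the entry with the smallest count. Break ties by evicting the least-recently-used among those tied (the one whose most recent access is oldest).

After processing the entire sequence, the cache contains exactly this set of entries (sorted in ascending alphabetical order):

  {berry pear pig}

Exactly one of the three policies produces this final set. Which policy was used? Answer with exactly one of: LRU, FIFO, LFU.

Answer: LFU

Derivation:
Simulating under each policy and comparing final sets:
  LRU: final set = {cherry pear pig} -> differs
  FIFO: final set = {cherry pear pig} -> differs
  LFU: final set = {berry pear pig} -> MATCHES target
Only LFU produces the target set.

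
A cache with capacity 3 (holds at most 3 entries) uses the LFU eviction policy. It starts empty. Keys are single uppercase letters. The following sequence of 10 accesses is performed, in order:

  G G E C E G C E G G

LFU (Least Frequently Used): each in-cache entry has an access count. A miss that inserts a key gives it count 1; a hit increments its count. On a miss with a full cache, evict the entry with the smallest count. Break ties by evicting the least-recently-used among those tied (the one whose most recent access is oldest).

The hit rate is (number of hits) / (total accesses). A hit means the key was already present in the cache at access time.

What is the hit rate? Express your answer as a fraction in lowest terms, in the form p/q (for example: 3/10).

LFU simulation (capacity=3):
  1. access G: MISS. Cache: [G(c=1)]
  2. access G: HIT, count now 2. Cache: [G(c=2)]
  3. access E: MISS. Cache: [E(c=1) G(c=2)]
  4. access C: MISS. Cache: [E(c=1) C(c=1) G(c=2)]
  5. access E: HIT, count now 2. Cache: [C(c=1) G(c=2) E(c=2)]
  6. access G: HIT, count now 3. Cache: [C(c=1) E(c=2) G(c=3)]
  7. access C: HIT, count now 2. Cache: [E(c=2) C(c=2) G(c=3)]
  8. access E: HIT, count now 3. Cache: [C(c=2) G(c=3) E(c=3)]
  9. access G: HIT, count now 4. Cache: [C(c=2) E(c=3) G(c=4)]
  10. access G: HIT, count now 5. Cache: [C(c=2) E(c=3) G(c=5)]
Total: 7 hits, 3 misses, 0 evictions

Hit rate = 7/10

Answer: 7/10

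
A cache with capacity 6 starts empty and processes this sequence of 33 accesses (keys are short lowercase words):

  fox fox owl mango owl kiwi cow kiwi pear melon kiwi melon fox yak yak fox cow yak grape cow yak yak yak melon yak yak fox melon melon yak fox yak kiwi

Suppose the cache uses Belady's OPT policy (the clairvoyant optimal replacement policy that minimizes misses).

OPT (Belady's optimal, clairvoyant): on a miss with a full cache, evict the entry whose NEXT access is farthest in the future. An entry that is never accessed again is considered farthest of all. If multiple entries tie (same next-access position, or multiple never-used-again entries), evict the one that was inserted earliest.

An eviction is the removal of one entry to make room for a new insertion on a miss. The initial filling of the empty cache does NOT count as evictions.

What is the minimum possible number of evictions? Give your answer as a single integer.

Answer: 3

Derivation:
OPT (Belady) simulation (capacity=6):
  1. access fox: MISS. Cache: [fox]
  2. access fox: HIT. Next use of fox: step 13. Cache: [fox]
  3. access owl: MISS. Cache: [fox owl]
  4. access mango: MISS. Cache: [fox owl mango]
  5. access owl: HIT. Next use of owl: never. Cache: [fox owl mango]
  6. access kiwi: MISS. Cache: [fox owl mango kiwi]
  7. access cow: MISS. Cache: [fox owl mango kiwi cow]
  8. access kiwi: HIT. Next use of kiwi: step 11. Cache: [fox owl mango kiwi cow]
  9. access pear: MISS. Cache: [fox owl mango kiwi cow pear]
  10. access melon: MISS, evict owl (next use: never). Cache: [fox mango kiwi cow pear melon]
  11. access kiwi: HIT. Next use of kiwi: step 33. Cache: [fox mango kiwi cow pear melon]
  12. access melon: HIT. Next use of melon: step 24. Cache: [fox mango kiwi cow pear melon]
  13. access fox: HIT. Next use of fox: step 16. Cache: [fox mango kiwi cow pear melon]
  14. access yak: MISS, evict mango (next use: never). Cache: [fox kiwi cow pear melon yak]
  15. access yak: HIT. Next use of yak: step 18. Cache: [fox kiwi cow pear melon yak]
  16. access fox: HIT. Next use of fox: step 27. Cache: [fox kiwi cow pear melon yak]
  17. access cow: HIT. Next use of cow: step 20. Cache: [fox kiwi cow pear melon yak]
  18. access yak: HIT. Next use of yak: step 21. Cache: [fox kiwi cow pear melon yak]
  19. access grape: MISS, evict pear (next use: never). Cache: [fox kiwi cow melon yak grape]
  20. access cow: HIT. Next use of cow: never. Cache: [fox kiwi cow melon yak grape]
  21. access yak: HIT. Next use of yak: step 22. Cache: [fox kiwi cow melon yak grape]
  22. access yak: HIT. Next use of yak: step 23. Cache: [fox kiwi cow melon yak grape]
  23. access yak: HIT. Next use of yak: step 25. Cache: [fox kiwi cow melon yak grape]
  24. access melon: HIT. Next use of melon: step 28. Cache: [fox kiwi cow melon yak grape]
  25. access yak: HIT. Next use of yak: step 26. Cache: [fox kiwi cow melon yak grape]
  26. access yak: HIT. Next use of yak: step 30. Cache: [fox kiwi cow melon yak grape]
  27. access fox: HIT. Next use of fox: step 31. Cache: [fox kiwi cow melon yak grape]
  28. access melon: HIT. Next use of melon: step 29. Cache: [fox kiwi cow melon yak grape]
  29. access melon: HIT. Next use of melon: never. Cache: [fox kiwi cow melon yak grape]
  30. access yak: HIT. Next use of yak: step 32. Cache: [fox kiwi cow melon yak grape]
  31. access fox: HIT. Next use of fox: never. Cache: [fox kiwi cow melon yak grape]
  32. access yak: HIT. Next use of yak: never. Cache: [fox kiwi cow melon yak grape]
  33. access kiwi: HIT. Next use of kiwi: never. Cache: [fox kiwi cow melon yak grape]
Total: 24 hits, 9 misses, 3 evictions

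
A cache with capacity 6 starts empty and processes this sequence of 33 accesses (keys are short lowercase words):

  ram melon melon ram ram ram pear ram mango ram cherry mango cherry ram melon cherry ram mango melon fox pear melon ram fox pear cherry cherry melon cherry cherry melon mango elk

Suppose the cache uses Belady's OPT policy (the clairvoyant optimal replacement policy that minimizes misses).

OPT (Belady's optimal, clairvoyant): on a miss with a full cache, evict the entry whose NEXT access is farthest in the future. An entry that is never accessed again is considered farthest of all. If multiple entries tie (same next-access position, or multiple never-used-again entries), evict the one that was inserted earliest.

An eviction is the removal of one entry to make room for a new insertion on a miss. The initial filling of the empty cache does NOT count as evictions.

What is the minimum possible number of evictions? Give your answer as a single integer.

Answer: 1

Derivation:
OPT (Belady) simulation (capacity=6):
  1. access ram: MISS. Cache: [ram]
  2. access melon: MISS. Cache: [ram melon]
  3. access melon: HIT. Next use of melon: step 15. Cache: [ram melon]
  4. access ram: HIT. Next use of ram: step 5. Cache: [ram melon]
  5. access ram: HIT. Next use of ram: step 6. Cache: [ram melon]
  6. access ram: HIT. Next use of ram: step 8. Cache: [ram melon]
  7. access pear: MISS. Cache: [ram melon pear]
  8. access ram: HIT. Next use of ram: step 10. Cache: [ram melon pear]
  9. access mango: MISS. Cache: [ram melon pear mango]
  10. access ram: HIT. Next use of ram: step 14. Cache: [ram melon pear mango]
  11. access cherry: MISS. Cache: [ram melon pear mango cherry]
  12. access mango: HIT. Next use of mango: step 18. Cache: [ram melon pear mango cherry]
  13. access cherry: HIT. Next use of cherry: step 16. Cache: [ram melon pear mango cherry]
  14. access ram: HIT. Next use of ram: step 17. Cache: [ram melon pear mango cherry]
  15. access melon: HIT. Next use of melon: step 19. Cache: [ram melon pear mango cherry]
  16. access cherry: HIT. Next use of cherry: step 26. Cache: [ram melon pear mango cherry]
  17. access ram: HIT. Next use of ram: step 23. Cache: [ram melon pear mango cherry]
  18. access mango: HIT. Next use of mango: step 32. Cache: [ram melon pear mango cherry]
  19. access melon: HIT. Next use of melon: step 22. Cache: [ram melon pear mango cherry]
  20. access fox: MISS. Cache: [ram melon pear mango cherry fox]
  21. access pear: HIT. Next use of pear: step 25. Cache: [ram melon pear mango cherry fox]
  22. access melon: HIT. Next use of melon: step 28. Cache: [ram melon pear mango cherry fox]
  23. access ram: HIT. Next use of ram: never. Cache: [ram melon pear mango cherry fox]
  24. access fox: HIT. Next use of fox: never. Cache: [ram melon pear mango cherry fox]
  25. access pear: HIT. Next use of pear: never. Cache: [ram melon pear mango cherry fox]
  26. access cherry: HIT. Next use of cherry: step 27. Cache: [ram melon pear mango cherry fox]
  27. access cherry: HIT. Next use of cherry: step 29. Cache: [ram melon pear mango cherry fox]
  28. access melon: HIT. Next use of melon: step 31. Cache: [ram melon pear mango cherry fox]
  29. access cherry: HIT. Next use of cherry: step 30. Cache: [ram melon pear mango cherry fox]
  30. access cherry: HIT. Next use of cherry: never. Cache: [ram melon pear mango cherry fox]
  31. access melon: HIT. Next use of melon: never. Cache: [ram melon pear mango cherry fox]
  32. access mango: HIT. Next use of mango: never. Cache: [ram melon pear mango cherry fox]
  33. access elk: MISS, evict ram (next use: never). Cache: [melon pear mango cherry fox elk]
Total: 26 hits, 7 misses, 1 evictions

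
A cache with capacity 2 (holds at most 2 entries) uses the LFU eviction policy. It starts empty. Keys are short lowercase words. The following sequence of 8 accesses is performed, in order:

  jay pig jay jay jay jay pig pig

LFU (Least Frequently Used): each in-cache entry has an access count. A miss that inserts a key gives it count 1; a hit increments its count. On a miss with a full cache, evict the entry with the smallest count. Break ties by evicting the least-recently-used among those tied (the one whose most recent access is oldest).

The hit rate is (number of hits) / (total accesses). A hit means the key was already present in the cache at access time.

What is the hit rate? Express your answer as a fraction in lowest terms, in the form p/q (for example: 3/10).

LFU simulation (capacity=2):
  1. access jay: MISS. Cache: [jay(c=1)]
  2. access pig: MISS. Cache: [jay(c=1) pig(c=1)]
  3. access jay: HIT, count now 2. Cache: [pig(c=1) jay(c=2)]
  4. access jay: HIT, count now 3. Cache: [pig(c=1) jay(c=3)]
  5. access jay: HIT, count now 4. Cache: [pig(c=1) jay(c=4)]
  6. access jay: HIT, count now 5. Cache: [pig(c=1) jay(c=5)]
  7. access pig: HIT, count now 2. Cache: [pig(c=2) jay(c=5)]
  8. access pig: HIT, count now 3. Cache: [pig(c=3) jay(c=5)]
Total: 6 hits, 2 misses, 0 evictions

Hit rate = 6/8 = 3/4

Answer: 3/4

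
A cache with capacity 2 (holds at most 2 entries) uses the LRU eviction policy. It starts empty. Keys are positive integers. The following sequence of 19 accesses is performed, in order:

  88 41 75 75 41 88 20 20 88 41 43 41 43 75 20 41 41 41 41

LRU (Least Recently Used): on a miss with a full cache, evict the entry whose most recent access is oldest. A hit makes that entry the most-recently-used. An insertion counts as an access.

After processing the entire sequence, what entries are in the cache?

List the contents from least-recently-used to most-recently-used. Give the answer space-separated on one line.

LRU simulation (capacity=2):
  1. access 88: MISS. Cache (LRU->MRU): [88]
  2. access 41: MISS. Cache (LRU->MRU): [88 41]
  3. access 75: MISS, evict 88. Cache (LRU->MRU): [41 75]
  4. access 75: HIT. Cache (LRU->MRU): [41 75]
  5. access 41: HIT. Cache (LRU->MRU): [75 41]
  6. access 88: MISS, evict 75. Cache (LRU->MRU): [41 88]
  7. access 20: MISS, evict 41. Cache (LRU->MRU): [88 20]
  8. access 20: HIT. Cache (LRU->MRU): [88 20]
  9. access 88: HIT. Cache (LRU->MRU): [20 88]
  10. access 41: MISS, evict 20. Cache (LRU->MRU): [88 41]
  11. access 43: MISS, evict 88. Cache (LRU->MRU): [41 43]
  12. access 41: HIT. Cache (LRU->MRU): [43 41]
  13. access 43: HIT. Cache (LRU->MRU): [41 43]
  14. access 75: MISS, evict 41. Cache (LRU->MRU): [43 75]
  15. access 20: MISS, evict 43. Cache (LRU->MRU): [75 20]
  16. access 41: MISS, evict 75. Cache (LRU->MRU): [20 41]
  17. access 41: HIT. Cache (LRU->MRU): [20 41]
  18. access 41: HIT. Cache (LRU->MRU): [20 41]
  19. access 41: HIT. Cache (LRU->MRU): [20 41]
Total: 9 hits, 10 misses, 8 evictions

Answer: 20 41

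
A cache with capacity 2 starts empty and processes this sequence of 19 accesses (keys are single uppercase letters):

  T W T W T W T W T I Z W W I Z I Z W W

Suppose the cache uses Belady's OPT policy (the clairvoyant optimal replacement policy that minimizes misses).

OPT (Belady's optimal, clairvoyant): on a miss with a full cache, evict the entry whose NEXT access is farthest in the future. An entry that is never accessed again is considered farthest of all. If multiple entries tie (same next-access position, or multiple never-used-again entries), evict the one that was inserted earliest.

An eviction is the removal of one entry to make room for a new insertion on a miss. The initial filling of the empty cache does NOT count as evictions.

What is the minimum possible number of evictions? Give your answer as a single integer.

OPT (Belady) simulation (capacity=2):
  1. access T: MISS. Cache: [T]
  2. access W: MISS. Cache: [T W]
  3. access T: HIT. Next use of T: step 5. Cache: [T W]
  4. access W: HIT. Next use of W: step 6. Cache: [T W]
  5. access T: HIT. Next use of T: step 7. Cache: [T W]
  6. access W: HIT. Next use of W: step 8. Cache: [T W]
  7. access T: HIT. Next use of T: step 9. Cache: [T W]
  8. access W: HIT. Next use of W: step 12. Cache: [T W]
  9. access T: HIT. Next use of T: never. Cache: [T W]
  10. access I: MISS, evict T (next use: never). Cache: [W I]
  11. access Z: MISS, evict I (next use: step 14). Cache: [W Z]
  12. access W: HIT. Next use of W: step 13. Cache: [W Z]
  13. access W: HIT. Next use of W: step 18. Cache: [W Z]
  14. access I: MISS, evict W (next use: step 18). Cache: [Z I]
  15. access Z: HIT. Next use of Z: step 17. Cache: [Z I]
  16. access I: HIT. Next use of I: never. Cache: [Z I]
  17. access Z: HIT. Next use of Z: never. Cache: [Z I]
  18. access W: MISS, evict Z (next use: never). Cache: [I W]
  19. access W: HIT. Next use of W: never. Cache: [I W]
Total: 13 hits, 6 misses, 4 evictions

Answer: 4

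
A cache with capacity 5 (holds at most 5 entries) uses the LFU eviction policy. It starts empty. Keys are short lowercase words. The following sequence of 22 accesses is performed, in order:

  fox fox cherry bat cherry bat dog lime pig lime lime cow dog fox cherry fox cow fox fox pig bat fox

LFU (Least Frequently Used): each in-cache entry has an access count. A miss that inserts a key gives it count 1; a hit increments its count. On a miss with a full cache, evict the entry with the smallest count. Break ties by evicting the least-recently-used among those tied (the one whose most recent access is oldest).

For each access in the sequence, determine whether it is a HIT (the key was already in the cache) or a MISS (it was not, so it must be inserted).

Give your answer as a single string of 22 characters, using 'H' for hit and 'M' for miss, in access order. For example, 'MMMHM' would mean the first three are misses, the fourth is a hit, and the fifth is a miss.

LFU simulation (capacity=5):
  1. access fox: MISS. Cache: [fox(c=1)]
  2. access fox: HIT, count now 2. Cache: [fox(c=2)]
  3. access cherry: MISS. Cache: [cherry(c=1) fox(c=2)]
  4. access bat: MISS. Cache: [cherry(c=1) bat(c=1) fox(c=2)]
  5. access cherry: HIT, count now 2. Cache: [bat(c=1) fox(c=2) cherry(c=2)]
  6. access bat: HIT, count now 2. Cache: [fox(c=2) cherry(c=2) bat(c=2)]
  7. access dog: MISS. Cache: [dog(c=1) fox(c=2) cherry(c=2) bat(c=2)]
  8. access lime: MISS. Cache: [dog(c=1) lime(c=1) fox(c=2) cherry(c=2) bat(c=2)]
  9. access pig: MISS, evict dog(c=1). Cache: [lime(c=1) pig(c=1) fox(c=2) cherry(c=2) bat(c=2)]
  10. access lime: HIT, count now 2. Cache: [pig(c=1) fox(c=2) cherry(c=2) bat(c=2) lime(c=2)]
  11. access lime: HIT, count now 3. Cache: [pig(c=1) fox(c=2) cherry(c=2) bat(c=2) lime(c=3)]
  12. access cow: MISS, evict pig(c=1). Cache: [cow(c=1) fox(c=2) cherry(c=2) bat(c=2) lime(c=3)]
  13. access dog: MISS, evict cow(c=1). Cache: [dog(c=1) fox(c=2) cherry(c=2) bat(c=2) lime(c=3)]
  14. access fox: HIT, count now 3. Cache: [dog(c=1) cherry(c=2) bat(c=2) lime(c=3) fox(c=3)]
  15. access cherry: HIT, count now 3. Cache: [dog(c=1) bat(c=2) lime(c=3) fox(c=3) cherry(c=3)]
  16. access fox: HIT, count now 4. Cache: [dog(c=1) bat(c=2) lime(c=3) cherry(c=3) fox(c=4)]
  17. access cow: MISS, evict dog(c=1). Cache: [cow(c=1) bat(c=2) lime(c=3) cherry(c=3) fox(c=4)]
  18. access fox: HIT, count now 5. Cache: [cow(c=1) bat(c=2) lime(c=3) cherry(c=3) fox(c=5)]
  19. access fox: HIT, count now 6. Cache: [cow(c=1) bat(c=2) lime(c=3) cherry(c=3) fox(c=6)]
  20. access pig: MISS, evict cow(c=1). Cache: [pig(c=1) bat(c=2) lime(c=3) cherry(c=3) fox(c=6)]
  21. access bat: HIT, count now 3. Cache: [pig(c=1) lime(c=3) cherry(c=3) bat(c=3) fox(c=6)]
  22. access fox: HIT, count now 7. Cache: [pig(c=1) lime(c=3) cherry(c=3) bat(c=3) fox(c=7)]
Total: 12 hits, 10 misses, 5 evictions

Answer: MHMMHHMMMHHMMHHHMHHMHH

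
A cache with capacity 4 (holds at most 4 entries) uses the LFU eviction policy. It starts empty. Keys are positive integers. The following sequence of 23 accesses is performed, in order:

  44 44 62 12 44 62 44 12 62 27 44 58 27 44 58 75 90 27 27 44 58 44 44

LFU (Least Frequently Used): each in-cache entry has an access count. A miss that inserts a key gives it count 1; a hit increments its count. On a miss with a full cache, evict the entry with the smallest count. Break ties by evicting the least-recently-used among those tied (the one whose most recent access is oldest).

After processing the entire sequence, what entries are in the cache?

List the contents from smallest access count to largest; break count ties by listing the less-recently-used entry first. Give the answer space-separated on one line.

LFU simulation (capacity=4):
  1. access 44: MISS. Cache: [44(c=1)]
  2. access 44: HIT, count now 2. Cache: [44(c=2)]
  3. access 62: MISS. Cache: [62(c=1) 44(c=2)]
  4. access 12: MISS. Cache: [62(c=1) 12(c=1) 44(c=2)]
  5. access 44: HIT, count now 3. Cache: [62(c=1) 12(c=1) 44(c=3)]
  6. access 62: HIT, count now 2. Cache: [12(c=1) 62(c=2) 44(c=3)]
  7. access 44: HIT, count now 4. Cache: [12(c=1) 62(c=2) 44(c=4)]
  8. access 12: HIT, count now 2. Cache: [62(c=2) 12(c=2) 44(c=4)]
  9. access 62: HIT, count now 3. Cache: [12(c=2) 62(c=3) 44(c=4)]
  10. access 27: MISS. Cache: [27(c=1) 12(c=2) 62(c=3) 44(c=4)]
  11. access 44: HIT, count now 5. Cache: [27(c=1) 12(c=2) 62(c=3) 44(c=5)]
  12. access 58: MISS, evict 27(c=1). Cache: [58(c=1) 12(c=2) 62(c=3) 44(c=5)]
  13. access 27: MISS, evict 58(c=1). Cache: [27(c=1) 12(c=2) 62(c=3) 44(c=5)]
  14. access 44: HIT, count now 6. Cache: [27(c=1) 12(c=2) 62(c=3) 44(c=6)]
  15. access 58: MISS, evict 27(c=1). Cache: [58(c=1) 12(c=2) 62(c=3) 44(c=6)]
  16. access 75: MISS, evict 58(c=1). Cache: [75(c=1) 12(c=2) 62(c=3) 44(c=6)]
  17. access 90: MISS, evict 75(c=1). Cache: [90(c=1) 12(c=2) 62(c=3) 44(c=6)]
  18. access 27: MISS, evict 90(c=1). Cache: [27(c=1) 12(c=2) 62(c=3) 44(c=6)]
  19. access 27: HIT, count now 2. Cache: [12(c=2) 27(c=2) 62(c=3) 44(c=6)]
  20. access 44: HIT, count now 7. Cache: [12(c=2) 27(c=2) 62(c=3) 44(c=7)]
  21. access 58: MISS, evict 12(c=2). Cache: [58(c=1) 27(c=2) 62(c=3) 44(c=7)]
  22. access 44: HIT, count now 8. Cache: [58(c=1) 27(c=2) 62(c=3) 44(c=8)]
  23. access 44: HIT, count now 9. Cache: [58(c=1) 27(c=2) 62(c=3) 44(c=9)]
Total: 12 hits, 11 misses, 7 evictions

Answer: 58 27 62 44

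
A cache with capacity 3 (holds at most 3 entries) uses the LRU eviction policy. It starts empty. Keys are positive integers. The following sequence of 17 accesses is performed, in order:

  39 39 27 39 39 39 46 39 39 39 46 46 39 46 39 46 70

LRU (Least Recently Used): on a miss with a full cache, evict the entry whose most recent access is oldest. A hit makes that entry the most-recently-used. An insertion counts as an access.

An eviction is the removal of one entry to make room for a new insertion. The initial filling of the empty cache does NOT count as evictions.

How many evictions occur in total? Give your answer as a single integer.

Answer: 1

Derivation:
LRU simulation (capacity=3):
  1. access 39: MISS. Cache (LRU->MRU): [39]
  2. access 39: HIT. Cache (LRU->MRU): [39]
  3. access 27: MISS. Cache (LRU->MRU): [39 27]
  4. access 39: HIT. Cache (LRU->MRU): [27 39]
  5. access 39: HIT. Cache (LRU->MRU): [27 39]
  6. access 39: HIT. Cache (LRU->MRU): [27 39]
  7. access 46: MISS. Cache (LRU->MRU): [27 39 46]
  8. access 39: HIT. Cache (LRU->MRU): [27 46 39]
  9. access 39: HIT. Cache (LRU->MRU): [27 46 39]
  10. access 39: HIT. Cache (LRU->MRU): [27 46 39]
  11. access 46: HIT. Cache (LRU->MRU): [27 39 46]
  12. access 46: HIT. Cache (LRU->MRU): [27 39 46]
  13. access 39: HIT. Cache (LRU->MRU): [27 46 39]
  14. access 46: HIT. Cache (LRU->MRU): [27 39 46]
  15. access 39: HIT. Cache (LRU->MRU): [27 46 39]
  16. access 46: HIT. Cache (LRU->MRU): [27 39 46]
  17. access 70: MISS, evict 27. Cache (LRU->MRU): [39 46 70]
Total: 13 hits, 4 misses, 1 evictions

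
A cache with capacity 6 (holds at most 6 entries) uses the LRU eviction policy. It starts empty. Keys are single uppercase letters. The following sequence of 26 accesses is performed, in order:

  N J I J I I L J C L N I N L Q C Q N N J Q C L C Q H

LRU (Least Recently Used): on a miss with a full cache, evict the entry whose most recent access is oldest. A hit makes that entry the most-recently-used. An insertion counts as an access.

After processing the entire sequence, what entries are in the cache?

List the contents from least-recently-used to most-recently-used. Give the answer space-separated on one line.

Answer: N J L C Q H

Derivation:
LRU simulation (capacity=6):
  1. access N: MISS. Cache (LRU->MRU): [N]
  2. access J: MISS. Cache (LRU->MRU): [N J]
  3. access I: MISS. Cache (LRU->MRU): [N J I]
  4. access J: HIT. Cache (LRU->MRU): [N I J]
  5. access I: HIT. Cache (LRU->MRU): [N J I]
  6. access I: HIT. Cache (LRU->MRU): [N J I]
  7. access L: MISS. Cache (LRU->MRU): [N J I L]
  8. access J: HIT. Cache (LRU->MRU): [N I L J]
  9. access C: MISS. Cache (LRU->MRU): [N I L J C]
  10. access L: HIT. Cache (LRU->MRU): [N I J C L]
  11. access N: HIT. Cache (LRU->MRU): [I J C L N]
  12. access I: HIT. Cache (LRU->MRU): [J C L N I]
  13. access N: HIT. Cache (LRU->MRU): [J C L I N]
  14. access L: HIT. Cache (LRU->MRU): [J C I N L]
  15. access Q: MISS. Cache (LRU->MRU): [J C I N L Q]
  16. access C: HIT. Cache (LRU->MRU): [J I N L Q C]
  17. access Q: HIT. Cache (LRU->MRU): [J I N L C Q]
  18. access N: HIT. Cache (LRU->MRU): [J I L C Q N]
  19. access N: HIT. Cache (LRU->MRU): [J I L C Q N]
  20. access J: HIT. Cache (LRU->MRU): [I L C Q N J]
  21. access Q: HIT. Cache (LRU->MRU): [I L C N J Q]
  22. access C: HIT. Cache (LRU->MRU): [I L N J Q C]
  23. access L: HIT. Cache (LRU->MRU): [I N J Q C L]
  24. access C: HIT. Cache (LRU->MRU): [I N J Q L C]
  25. access Q: HIT. Cache (LRU->MRU): [I N J L C Q]
  26. access H: MISS, evict I. Cache (LRU->MRU): [N J L C Q H]
Total: 19 hits, 7 misses, 1 evictions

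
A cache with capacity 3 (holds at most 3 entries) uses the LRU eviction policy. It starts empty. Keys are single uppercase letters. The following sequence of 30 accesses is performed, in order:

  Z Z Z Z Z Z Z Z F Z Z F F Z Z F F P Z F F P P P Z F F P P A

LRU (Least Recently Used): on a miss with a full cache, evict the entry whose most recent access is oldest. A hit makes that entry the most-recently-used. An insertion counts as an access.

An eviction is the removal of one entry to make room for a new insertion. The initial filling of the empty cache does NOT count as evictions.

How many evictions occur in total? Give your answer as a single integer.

LRU simulation (capacity=3):
  1. access Z: MISS. Cache (LRU->MRU): [Z]
  2. access Z: HIT. Cache (LRU->MRU): [Z]
  3. access Z: HIT. Cache (LRU->MRU): [Z]
  4. access Z: HIT. Cache (LRU->MRU): [Z]
  5. access Z: HIT. Cache (LRU->MRU): [Z]
  6. access Z: HIT. Cache (LRU->MRU): [Z]
  7. access Z: HIT. Cache (LRU->MRU): [Z]
  8. access Z: HIT. Cache (LRU->MRU): [Z]
  9. access F: MISS. Cache (LRU->MRU): [Z F]
  10. access Z: HIT. Cache (LRU->MRU): [F Z]
  11. access Z: HIT. Cache (LRU->MRU): [F Z]
  12. access F: HIT. Cache (LRU->MRU): [Z F]
  13. access F: HIT. Cache (LRU->MRU): [Z F]
  14. access Z: HIT. Cache (LRU->MRU): [F Z]
  15. access Z: HIT. Cache (LRU->MRU): [F Z]
  16. access F: HIT. Cache (LRU->MRU): [Z F]
  17. access F: HIT. Cache (LRU->MRU): [Z F]
  18. access P: MISS. Cache (LRU->MRU): [Z F P]
  19. access Z: HIT. Cache (LRU->MRU): [F P Z]
  20. access F: HIT. Cache (LRU->MRU): [P Z F]
  21. access F: HIT. Cache (LRU->MRU): [P Z F]
  22. access P: HIT. Cache (LRU->MRU): [Z F P]
  23. access P: HIT. Cache (LRU->MRU): [Z F P]
  24. access P: HIT. Cache (LRU->MRU): [Z F P]
  25. access Z: HIT. Cache (LRU->MRU): [F P Z]
  26. access F: HIT. Cache (LRU->MRU): [P Z F]
  27. access F: HIT. Cache (LRU->MRU): [P Z F]
  28. access P: HIT. Cache (LRU->MRU): [Z F P]
  29. access P: HIT. Cache (LRU->MRU): [Z F P]
  30. access A: MISS, evict Z. Cache (LRU->MRU): [F P A]
Total: 26 hits, 4 misses, 1 evictions

Answer: 1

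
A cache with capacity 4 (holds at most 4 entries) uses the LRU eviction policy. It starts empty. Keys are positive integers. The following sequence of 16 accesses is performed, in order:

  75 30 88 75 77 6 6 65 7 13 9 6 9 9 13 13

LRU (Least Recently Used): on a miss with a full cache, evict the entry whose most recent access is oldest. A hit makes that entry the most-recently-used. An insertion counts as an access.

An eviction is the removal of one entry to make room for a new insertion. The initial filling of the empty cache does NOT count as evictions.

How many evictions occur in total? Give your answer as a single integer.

Answer: 6

Derivation:
LRU simulation (capacity=4):
  1. access 75: MISS. Cache (LRU->MRU): [75]
  2. access 30: MISS. Cache (LRU->MRU): [75 30]
  3. access 88: MISS. Cache (LRU->MRU): [75 30 88]
  4. access 75: HIT. Cache (LRU->MRU): [30 88 75]
  5. access 77: MISS. Cache (LRU->MRU): [30 88 75 77]
  6. access 6: MISS, evict 30. Cache (LRU->MRU): [88 75 77 6]
  7. access 6: HIT. Cache (LRU->MRU): [88 75 77 6]
  8. access 65: MISS, evict 88. Cache (LRU->MRU): [75 77 6 65]
  9. access 7: MISS, evict 75. Cache (LRU->MRU): [77 6 65 7]
  10. access 13: MISS, evict 77. Cache (LRU->MRU): [6 65 7 13]
  11. access 9: MISS, evict 6. Cache (LRU->MRU): [65 7 13 9]
  12. access 6: MISS, evict 65. Cache (LRU->MRU): [7 13 9 6]
  13. access 9: HIT. Cache (LRU->MRU): [7 13 6 9]
  14. access 9: HIT. Cache (LRU->MRU): [7 13 6 9]
  15. access 13: HIT. Cache (LRU->MRU): [7 6 9 13]
  16. access 13: HIT. Cache (LRU->MRU): [7 6 9 13]
Total: 6 hits, 10 misses, 6 evictions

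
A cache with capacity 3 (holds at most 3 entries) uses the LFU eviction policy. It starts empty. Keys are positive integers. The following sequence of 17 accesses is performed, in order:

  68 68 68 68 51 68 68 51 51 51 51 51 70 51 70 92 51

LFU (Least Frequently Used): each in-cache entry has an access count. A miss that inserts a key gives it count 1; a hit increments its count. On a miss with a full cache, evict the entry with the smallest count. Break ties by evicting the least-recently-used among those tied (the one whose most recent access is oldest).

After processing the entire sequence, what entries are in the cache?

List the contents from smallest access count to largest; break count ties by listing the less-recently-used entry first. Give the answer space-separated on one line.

LFU simulation (capacity=3):
  1. access 68: MISS. Cache: [68(c=1)]
  2. access 68: HIT, count now 2. Cache: [68(c=2)]
  3. access 68: HIT, count now 3. Cache: [68(c=3)]
  4. access 68: HIT, count now 4. Cache: [68(c=4)]
  5. access 51: MISS. Cache: [51(c=1) 68(c=4)]
  6. access 68: HIT, count now 5. Cache: [51(c=1) 68(c=5)]
  7. access 68: HIT, count now 6. Cache: [51(c=1) 68(c=6)]
  8. access 51: HIT, count now 2. Cache: [51(c=2) 68(c=6)]
  9. access 51: HIT, count now 3. Cache: [51(c=3) 68(c=6)]
  10. access 51: HIT, count now 4. Cache: [51(c=4) 68(c=6)]
  11. access 51: HIT, count now 5. Cache: [51(c=5) 68(c=6)]
  12. access 51: HIT, count now 6. Cache: [68(c=6) 51(c=6)]
  13. access 70: MISS. Cache: [70(c=1) 68(c=6) 51(c=6)]
  14. access 51: HIT, count now 7. Cache: [70(c=1) 68(c=6) 51(c=7)]
  15. access 70: HIT, count now 2. Cache: [70(c=2) 68(c=6) 51(c=7)]
  16. access 92: MISS, evict 70(c=2). Cache: [92(c=1) 68(c=6) 51(c=7)]
  17. access 51: HIT, count now 8. Cache: [92(c=1) 68(c=6) 51(c=8)]
Total: 13 hits, 4 misses, 1 evictions

Answer: 92 68 51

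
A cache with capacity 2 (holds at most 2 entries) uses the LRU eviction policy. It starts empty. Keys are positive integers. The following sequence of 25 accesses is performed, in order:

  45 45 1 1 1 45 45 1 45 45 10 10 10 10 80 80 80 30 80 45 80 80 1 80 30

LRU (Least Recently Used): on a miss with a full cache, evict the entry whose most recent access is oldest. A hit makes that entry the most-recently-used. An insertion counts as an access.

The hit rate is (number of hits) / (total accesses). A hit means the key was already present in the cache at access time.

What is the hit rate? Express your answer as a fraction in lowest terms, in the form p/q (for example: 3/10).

Answer: 17/25

Derivation:
LRU simulation (capacity=2):
  1. access 45: MISS. Cache (LRU->MRU): [45]
  2. access 45: HIT. Cache (LRU->MRU): [45]
  3. access 1: MISS. Cache (LRU->MRU): [45 1]
  4. access 1: HIT. Cache (LRU->MRU): [45 1]
  5. access 1: HIT. Cache (LRU->MRU): [45 1]
  6. access 45: HIT. Cache (LRU->MRU): [1 45]
  7. access 45: HIT. Cache (LRU->MRU): [1 45]
  8. access 1: HIT. Cache (LRU->MRU): [45 1]
  9. access 45: HIT. Cache (LRU->MRU): [1 45]
  10. access 45: HIT. Cache (LRU->MRU): [1 45]
  11. access 10: MISS, evict 1. Cache (LRU->MRU): [45 10]
  12. access 10: HIT. Cache (LRU->MRU): [45 10]
  13. access 10: HIT. Cache (LRU->MRU): [45 10]
  14. access 10: HIT. Cache (LRU->MRU): [45 10]
  15. access 80: MISS, evict 45. Cache (LRU->MRU): [10 80]
  16. access 80: HIT. Cache (LRU->MRU): [10 80]
  17. access 80: HIT. Cache (LRU->MRU): [10 80]
  18. access 30: MISS, evict 10. Cache (LRU->MRU): [80 30]
  19. access 80: HIT. Cache (LRU->MRU): [30 80]
  20. access 45: MISS, evict 30. Cache (LRU->MRU): [80 45]
  21. access 80: HIT. Cache (LRU->MRU): [45 80]
  22. access 80: HIT. Cache (LRU->MRU): [45 80]
  23. access 1: MISS, evict 45. Cache (LRU->MRU): [80 1]
  24. access 80: HIT. Cache (LRU->MRU): [1 80]
  25. access 30: MISS, evict 1. Cache (LRU->MRU): [80 30]
Total: 17 hits, 8 misses, 6 evictions

Hit rate = 17/25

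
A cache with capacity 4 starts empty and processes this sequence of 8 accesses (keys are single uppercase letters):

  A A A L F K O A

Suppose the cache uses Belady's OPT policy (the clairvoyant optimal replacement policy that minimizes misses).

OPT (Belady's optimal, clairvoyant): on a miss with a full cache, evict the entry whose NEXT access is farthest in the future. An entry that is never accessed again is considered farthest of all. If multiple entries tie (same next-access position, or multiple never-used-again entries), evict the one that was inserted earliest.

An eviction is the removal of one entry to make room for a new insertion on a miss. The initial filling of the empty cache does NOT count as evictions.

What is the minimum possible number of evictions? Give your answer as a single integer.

Answer: 1

Derivation:
OPT (Belady) simulation (capacity=4):
  1. access A: MISS. Cache: [A]
  2. access A: HIT. Next use of A: step 3. Cache: [A]
  3. access A: HIT. Next use of A: step 8. Cache: [A]
  4. access L: MISS. Cache: [A L]
  5. access F: MISS. Cache: [A L F]
  6. access K: MISS. Cache: [A L F K]
  7. access O: MISS, evict L (next use: never). Cache: [A F K O]
  8. access A: HIT. Next use of A: never. Cache: [A F K O]
Total: 3 hits, 5 misses, 1 evictions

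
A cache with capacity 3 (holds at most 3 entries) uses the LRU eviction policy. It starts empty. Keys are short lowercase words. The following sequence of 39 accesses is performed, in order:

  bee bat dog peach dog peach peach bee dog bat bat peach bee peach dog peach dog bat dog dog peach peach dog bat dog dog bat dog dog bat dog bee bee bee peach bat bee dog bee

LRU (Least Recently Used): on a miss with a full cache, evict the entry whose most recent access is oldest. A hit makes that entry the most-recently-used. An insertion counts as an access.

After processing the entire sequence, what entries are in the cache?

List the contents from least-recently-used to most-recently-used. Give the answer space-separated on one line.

Answer: bat dog bee

Derivation:
LRU simulation (capacity=3):
  1. access bee: MISS. Cache (LRU->MRU): [bee]
  2. access bat: MISS. Cache (LRU->MRU): [bee bat]
  3. access dog: MISS. Cache (LRU->MRU): [bee bat dog]
  4. access peach: MISS, evict bee. Cache (LRU->MRU): [bat dog peach]
  5. access dog: HIT. Cache (LRU->MRU): [bat peach dog]
  6. access peach: HIT. Cache (LRU->MRU): [bat dog peach]
  7. access peach: HIT. Cache (LRU->MRU): [bat dog peach]
  8. access bee: MISS, evict bat. Cache (LRU->MRU): [dog peach bee]
  9. access dog: HIT. Cache (LRU->MRU): [peach bee dog]
  10. access bat: MISS, evict peach. Cache (LRU->MRU): [bee dog bat]
  11. access bat: HIT. Cache (LRU->MRU): [bee dog bat]
  12. access peach: MISS, evict bee. Cache (LRU->MRU): [dog bat peach]
  13. access bee: MISS, evict dog. Cache (LRU->MRU): [bat peach bee]
  14. access peach: HIT. Cache (LRU->MRU): [bat bee peach]
  15. access dog: MISS, evict bat. Cache (LRU->MRU): [bee peach dog]
  16. access peach: HIT. Cache (LRU->MRU): [bee dog peach]
  17. access dog: HIT. Cache (LRU->MRU): [bee peach dog]
  18. access bat: MISS, evict bee. Cache (LRU->MRU): [peach dog bat]
  19. access dog: HIT. Cache (LRU->MRU): [peach bat dog]
  20. access dog: HIT. Cache (LRU->MRU): [peach bat dog]
  21. access peach: HIT. Cache (LRU->MRU): [bat dog peach]
  22. access peach: HIT. Cache (LRU->MRU): [bat dog peach]
  23. access dog: HIT. Cache (LRU->MRU): [bat peach dog]
  24. access bat: HIT. Cache (LRU->MRU): [peach dog bat]
  25. access dog: HIT. Cache (LRU->MRU): [peach bat dog]
  26. access dog: HIT. Cache (LRU->MRU): [peach bat dog]
  27. access bat: HIT. Cache (LRU->MRU): [peach dog bat]
  28. access dog: HIT. Cache (LRU->MRU): [peach bat dog]
  29. access dog: HIT. Cache (LRU->MRU): [peach bat dog]
  30. access bat: HIT. Cache (LRU->MRU): [peach dog bat]
  31. access dog: HIT. Cache (LRU->MRU): [peach bat dog]
  32. access bee: MISS, evict peach. Cache (LRU->MRU): [bat dog bee]
  33. access bee: HIT. Cache (LRU->MRU): [bat dog bee]
  34. access bee: HIT. Cache (LRU->MRU): [bat dog bee]
  35. access peach: MISS, evict bat. Cache (LRU->MRU): [dog bee peach]
  36. access bat: MISS, evict dog. Cache (LRU->MRU): [bee peach bat]
  37. access bee: HIT. Cache (LRU->MRU): [peach bat bee]
  38. access dog: MISS, evict peach. Cache (LRU->MRU): [bat bee dog]
  39. access bee: HIT. Cache (LRU->MRU): [bat dog bee]
Total: 25 hits, 14 misses, 11 evictions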